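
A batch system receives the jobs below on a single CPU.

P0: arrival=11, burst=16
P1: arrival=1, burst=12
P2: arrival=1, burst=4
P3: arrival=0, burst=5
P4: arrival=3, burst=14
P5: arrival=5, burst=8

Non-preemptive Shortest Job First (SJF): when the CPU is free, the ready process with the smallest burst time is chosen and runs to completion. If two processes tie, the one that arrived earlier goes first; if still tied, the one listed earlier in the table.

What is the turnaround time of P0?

48

Schedule: | P3 0-5 | P2 5-9 | P5 9-17 | P1 17-29 | P4 29-43 | P0 43-59 |
Completion: P0=59  P1=29  P2=9  P3=5  P4=43  P5=17
Turnaround(P0) = completion − arrival = 59 − 11 = 48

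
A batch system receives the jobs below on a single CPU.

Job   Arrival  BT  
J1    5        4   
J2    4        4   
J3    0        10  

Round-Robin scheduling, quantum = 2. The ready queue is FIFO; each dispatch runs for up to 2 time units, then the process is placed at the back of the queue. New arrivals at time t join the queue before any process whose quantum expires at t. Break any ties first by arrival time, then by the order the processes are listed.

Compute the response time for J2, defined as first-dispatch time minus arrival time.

0

Timeline: | J3 0-4 | J2 4-6 | J3 6-8 | J1 8-10 | J2 10-12 | J3 12-14 | J1 14-16 | J3 16-18 |
Completion: J1=16  J2=12  J3=18
Turnaround (C−A): J1=11  J2=8  J3=18
Response(J2) = first start − arrival = 4 − 4 = 0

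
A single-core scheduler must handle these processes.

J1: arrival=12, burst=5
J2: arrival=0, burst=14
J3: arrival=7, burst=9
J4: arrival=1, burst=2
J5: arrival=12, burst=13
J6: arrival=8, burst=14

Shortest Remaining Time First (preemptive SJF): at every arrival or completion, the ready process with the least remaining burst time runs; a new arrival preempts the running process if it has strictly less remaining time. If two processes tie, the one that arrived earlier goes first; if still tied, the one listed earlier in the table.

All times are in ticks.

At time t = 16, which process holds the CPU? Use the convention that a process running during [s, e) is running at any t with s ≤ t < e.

J1

Schedule: | J2 0-1 | J4 1-3 | J2 3-16 | J1 16-21 | J3 21-30 | J5 30-43 | J6 43-57 |
Completion: J1=21  J2=16  J3=30  J4=3  J5=43  J6=57
Turnaround (C−A): J1=9  J2=16  J3=23  J4=2  J5=31  J6=49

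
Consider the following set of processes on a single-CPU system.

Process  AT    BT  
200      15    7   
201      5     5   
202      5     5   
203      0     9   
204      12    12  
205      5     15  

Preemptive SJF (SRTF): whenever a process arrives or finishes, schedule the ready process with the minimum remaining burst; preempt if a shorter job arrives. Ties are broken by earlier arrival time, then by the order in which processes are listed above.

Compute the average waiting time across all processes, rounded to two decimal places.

Schedule: | 203 0-9 | 201 9-14 | 202 14-19 | 200 19-26 | 204 26-38 | 205 38-53 |
Completion: 200=26  201=14  202=19  203=9  204=38  205=53
Turnaround (C−A): 200=11  201=9  202=14  203=9  204=26  205=48
Waiting times: 200=4, 201=4, 202=9, 203=0, 204=14, 205=33
Average waiting = (4+4+9+0+14+33) / 6 = 64/6 = 10.67

10.67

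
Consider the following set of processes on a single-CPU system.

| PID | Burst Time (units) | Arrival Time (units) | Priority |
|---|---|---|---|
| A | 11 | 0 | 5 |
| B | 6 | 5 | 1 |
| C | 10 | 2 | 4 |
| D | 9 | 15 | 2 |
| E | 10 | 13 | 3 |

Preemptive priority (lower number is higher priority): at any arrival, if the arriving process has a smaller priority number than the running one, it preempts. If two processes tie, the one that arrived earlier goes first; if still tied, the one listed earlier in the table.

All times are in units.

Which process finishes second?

D

Timeline: | A 0-2 | C 2-5 | B 5-11 | C 11-13 | E 13-15 | D 15-24 | E 24-32 | C 32-37 | A 37-46 |
Completion: A=46  B=11  C=37  D=24  E=32
Turnaround (C−A): A=46  B=6  C=35  D=9  E=19
Finish order: B → D → E → C → A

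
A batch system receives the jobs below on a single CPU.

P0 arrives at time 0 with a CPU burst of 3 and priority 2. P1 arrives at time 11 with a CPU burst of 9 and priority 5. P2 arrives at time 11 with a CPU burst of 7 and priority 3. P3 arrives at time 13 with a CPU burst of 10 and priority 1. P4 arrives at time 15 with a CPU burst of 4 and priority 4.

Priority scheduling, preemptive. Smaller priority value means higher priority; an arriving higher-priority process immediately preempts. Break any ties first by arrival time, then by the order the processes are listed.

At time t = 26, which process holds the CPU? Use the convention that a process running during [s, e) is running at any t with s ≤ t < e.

Timeline: | P0 0-3 | idle 3-11 | P2 11-13 | P3 13-23 | P2 23-28 | P4 28-32 | P1 32-41 |
Completion: P0=3  P1=41  P2=28  P3=23  P4=32
Turnaround (C−A): P0=3  P1=30  P2=17  P3=10  P4=17

P2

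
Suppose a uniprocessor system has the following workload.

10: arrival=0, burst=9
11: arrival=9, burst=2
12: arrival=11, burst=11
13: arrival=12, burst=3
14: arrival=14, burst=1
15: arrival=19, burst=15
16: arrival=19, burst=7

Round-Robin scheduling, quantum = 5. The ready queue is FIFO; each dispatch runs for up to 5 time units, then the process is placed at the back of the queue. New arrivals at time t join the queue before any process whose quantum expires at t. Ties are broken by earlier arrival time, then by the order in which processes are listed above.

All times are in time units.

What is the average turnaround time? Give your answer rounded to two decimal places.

14.57

Schedule: | 10 0-9 | 11 9-11 | 12 11-16 | 13 16-19 | 14 19-20 | 12 20-25 | 15 25-30 | 16 30-35 | 12 35-36 | 15 36-41 | 16 41-43 | 15 43-48 |
Completion: 10=9  11=11  12=36  13=19  14=20  15=48  16=43
Turnaround times: 10=9, 11=2, 12=25, 13=7, 14=6, 15=29, 16=24
Average turnaround = (9+2+25+7+6+29+24) / 7 = 102/7 = 14.57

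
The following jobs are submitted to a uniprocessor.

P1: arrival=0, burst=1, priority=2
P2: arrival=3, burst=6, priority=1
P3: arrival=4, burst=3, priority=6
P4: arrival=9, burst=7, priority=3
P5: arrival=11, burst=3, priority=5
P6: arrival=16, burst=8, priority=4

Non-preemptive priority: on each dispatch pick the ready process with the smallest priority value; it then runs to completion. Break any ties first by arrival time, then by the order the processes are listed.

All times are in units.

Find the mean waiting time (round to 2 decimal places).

Timeline: | P1 0-1 | idle 1-3 | P2 3-9 | P4 9-16 | P6 16-24 | P5 24-27 | P3 27-30 |
Completion: P1=1  P2=9  P3=30  P4=16  P5=27  P6=24
Waiting times: P1=0, P2=0, P3=23, P4=0, P5=13, P6=0
Average waiting = (0+0+23+0+13+0) / 6 = 36/6 = 6.00

6.00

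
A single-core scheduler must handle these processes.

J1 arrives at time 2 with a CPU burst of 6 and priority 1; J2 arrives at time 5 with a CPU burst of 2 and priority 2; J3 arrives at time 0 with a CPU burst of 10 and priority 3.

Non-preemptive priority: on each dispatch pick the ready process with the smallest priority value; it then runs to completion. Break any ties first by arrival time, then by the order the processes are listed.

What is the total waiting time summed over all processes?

Schedule: | J3 0-10 | J1 10-16 | J2 16-18 |
Completion: J1=16  J2=18  J3=10
Turnaround (C−A): J1=14  J2=13  J3=10
Waiting = turnaround − burst: J1=8, J2=11, J3=0
Total waiting = 8 + 11 + 0 = 19

19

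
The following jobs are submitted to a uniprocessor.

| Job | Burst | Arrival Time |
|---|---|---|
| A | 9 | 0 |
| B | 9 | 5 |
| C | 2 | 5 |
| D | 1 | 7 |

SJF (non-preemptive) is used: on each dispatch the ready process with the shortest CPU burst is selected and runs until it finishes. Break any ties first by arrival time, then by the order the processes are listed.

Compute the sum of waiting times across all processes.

Schedule: | A 0-9 | D 9-10 | C 10-12 | B 12-21 |
Completion: A=9  B=21  C=12  D=10
Turnaround (C−A): A=9  B=16  C=7  D=3
Waiting = turnaround − burst: A=0, B=7, C=5, D=2
Total waiting = 0 + 7 + 5 + 2 = 14

14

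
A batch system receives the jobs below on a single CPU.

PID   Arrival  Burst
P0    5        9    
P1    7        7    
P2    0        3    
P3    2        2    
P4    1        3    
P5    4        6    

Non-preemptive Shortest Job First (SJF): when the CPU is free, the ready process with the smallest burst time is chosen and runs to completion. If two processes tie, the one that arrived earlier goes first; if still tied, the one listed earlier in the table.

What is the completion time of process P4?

Schedule: | P2 0-3 | P3 3-5 | P4 5-8 | P5 8-14 | P1 14-21 | P0 21-30 |
Completion: P0=30  P1=21  P2=3  P3=5  P4=8  P5=14

8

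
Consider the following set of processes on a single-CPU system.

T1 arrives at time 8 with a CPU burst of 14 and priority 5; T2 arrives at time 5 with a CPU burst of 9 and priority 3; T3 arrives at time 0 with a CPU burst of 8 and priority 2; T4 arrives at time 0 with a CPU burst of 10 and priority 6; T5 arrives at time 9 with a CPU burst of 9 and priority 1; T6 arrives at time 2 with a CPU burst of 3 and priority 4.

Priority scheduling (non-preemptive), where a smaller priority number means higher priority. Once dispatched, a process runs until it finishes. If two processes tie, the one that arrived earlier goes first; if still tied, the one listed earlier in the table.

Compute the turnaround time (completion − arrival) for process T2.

Gantt: | T3 0-8 | T2 8-17 | T5 17-26 | T6 26-29 | T1 29-43 | T4 43-53 |
Completion: T1=43  T2=17  T3=8  T4=53  T5=26  T6=29
Turnaround(T2) = completion − arrival = 17 − 5 = 12

12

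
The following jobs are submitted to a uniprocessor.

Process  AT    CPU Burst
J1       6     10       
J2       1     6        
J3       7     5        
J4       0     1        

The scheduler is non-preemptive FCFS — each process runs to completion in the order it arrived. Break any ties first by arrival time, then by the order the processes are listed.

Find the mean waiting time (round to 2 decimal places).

Schedule: | J4 0-1 | J2 1-7 | J1 7-17 | J3 17-22 |
Completion: J1=17  J2=7  J3=22  J4=1
Turnaround (C−A): J1=11  J2=6  J3=15  J4=1
Waiting times: J1=1, J2=0, J3=10, J4=0
Average waiting = (1+0+10+0) / 4 = 11/4 = 2.75

2.75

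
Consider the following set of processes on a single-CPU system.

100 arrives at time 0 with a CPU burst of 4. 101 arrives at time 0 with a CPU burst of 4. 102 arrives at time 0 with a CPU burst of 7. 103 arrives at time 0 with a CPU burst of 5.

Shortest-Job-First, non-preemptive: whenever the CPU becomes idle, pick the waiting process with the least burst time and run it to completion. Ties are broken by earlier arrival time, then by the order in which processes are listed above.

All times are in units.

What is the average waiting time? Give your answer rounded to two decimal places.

Timeline: | 100 0-4 | 101 4-8 | 103 8-13 | 102 13-20 |
Completion: 100=4  101=8  102=20  103=13
Turnaround (C−A): 100=4  101=8  102=20  103=13
Waiting times: 100=0, 101=4, 102=13, 103=8
Average waiting = (0+4+13+8) / 4 = 25/4 = 6.25

6.25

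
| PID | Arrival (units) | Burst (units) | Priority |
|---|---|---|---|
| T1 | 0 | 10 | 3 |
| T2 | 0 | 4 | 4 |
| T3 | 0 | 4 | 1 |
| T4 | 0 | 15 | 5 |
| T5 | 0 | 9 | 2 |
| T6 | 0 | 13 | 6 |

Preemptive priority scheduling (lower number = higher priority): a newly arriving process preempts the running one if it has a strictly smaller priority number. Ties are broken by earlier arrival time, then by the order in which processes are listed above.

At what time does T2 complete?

27

Schedule: | T3 0-4 | T5 4-13 | T1 13-23 | T2 23-27 | T4 27-42 | T6 42-55 |
Completion: T1=23  T2=27  T3=4  T4=42  T5=13  T6=55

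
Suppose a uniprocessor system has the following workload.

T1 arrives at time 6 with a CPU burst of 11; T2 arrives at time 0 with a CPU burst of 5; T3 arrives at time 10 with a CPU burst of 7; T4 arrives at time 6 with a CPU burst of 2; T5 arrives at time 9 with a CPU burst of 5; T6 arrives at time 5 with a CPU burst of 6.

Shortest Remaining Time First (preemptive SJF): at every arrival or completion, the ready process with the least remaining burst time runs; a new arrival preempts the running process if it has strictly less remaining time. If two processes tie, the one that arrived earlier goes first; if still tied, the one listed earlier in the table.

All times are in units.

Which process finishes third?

Timeline: | T2 0-5 | T6 5-6 | T4 6-8 | T6 8-13 | T5 13-18 | T3 18-25 | T1 25-36 |
Completion: T1=36  T2=5  T3=25  T4=8  T5=18  T6=13
Finish order: T2 → T4 → T6 → T5 → T3 → T1

T6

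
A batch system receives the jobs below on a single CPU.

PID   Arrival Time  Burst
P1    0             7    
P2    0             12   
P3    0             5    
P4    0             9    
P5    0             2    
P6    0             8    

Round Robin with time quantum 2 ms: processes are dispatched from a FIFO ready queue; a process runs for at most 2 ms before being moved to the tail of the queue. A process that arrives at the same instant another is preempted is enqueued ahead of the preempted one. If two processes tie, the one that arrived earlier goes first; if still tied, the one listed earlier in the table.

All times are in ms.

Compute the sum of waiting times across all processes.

148

Gantt: | P1 0-2 | P2 2-4 | P3 4-6 | P4 6-8 | P5 8-10 | P6 10-12 | P1 12-14 | P2 14-16 | P3 16-18 | P4 18-20 | P6 20-22 | P1 22-24 | P2 24-26 | P3 26-27 | P4 27-29 | P6 29-31 | P1 31-32 | P2 32-34 | P4 34-36 | P6 36-38 | P2 38-40 | P4 40-41 | P2 41-43 |
Completion: P1=32  P2=43  P3=27  P4=41  P5=10  P6=38
Turnaround (C−A): P1=32  P2=43  P3=27  P4=41  P5=10  P6=38
Waiting = turnaround − burst: P1=25, P2=31, P3=22, P4=32, P5=8, P6=30
Total waiting = 25 + 31 + 22 + 32 + 8 + 30 = 148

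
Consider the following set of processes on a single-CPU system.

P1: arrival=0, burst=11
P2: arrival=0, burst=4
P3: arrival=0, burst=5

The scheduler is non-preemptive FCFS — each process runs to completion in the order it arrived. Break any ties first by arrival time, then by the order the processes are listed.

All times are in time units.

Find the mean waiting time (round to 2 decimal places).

8.67

Schedule: | P1 0-11 | P2 11-15 | P3 15-20 |
Completion: P1=11  P2=15  P3=20
Waiting times: P1=0, P2=11, P3=15
Average waiting = (0+11+15) / 3 = 26/3 = 8.67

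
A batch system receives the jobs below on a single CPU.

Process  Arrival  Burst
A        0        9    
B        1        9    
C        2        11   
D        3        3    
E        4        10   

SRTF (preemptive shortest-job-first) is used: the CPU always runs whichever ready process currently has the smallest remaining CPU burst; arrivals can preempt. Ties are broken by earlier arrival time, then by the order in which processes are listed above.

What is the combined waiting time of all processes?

60

Schedule: | A 0-3 | D 3-6 | A 6-12 | B 12-21 | E 21-31 | C 31-42 |
Completion: A=12  B=21  C=42  D=6  E=31
Waiting = turnaround − burst: A=3, B=11, C=29, D=0, E=17
Total waiting = 3 + 11 + 29 + 0 + 17 = 60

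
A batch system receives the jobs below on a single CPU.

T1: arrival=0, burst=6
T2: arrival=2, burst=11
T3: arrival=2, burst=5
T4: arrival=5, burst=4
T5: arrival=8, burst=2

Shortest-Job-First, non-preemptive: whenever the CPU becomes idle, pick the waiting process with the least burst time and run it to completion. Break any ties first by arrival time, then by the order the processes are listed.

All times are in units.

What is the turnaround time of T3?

15

Gantt: | T1 0-6 | T4 6-10 | T5 10-12 | T3 12-17 | T2 17-28 |
Completion: T1=6  T2=28  T3=17  T4=10  T5=12
Turnaround (C−A): T1=6  T2=26  T3=15  T4=5  T5=4
Turnaround(T3) = completion − arrival = 17 − 2 = 15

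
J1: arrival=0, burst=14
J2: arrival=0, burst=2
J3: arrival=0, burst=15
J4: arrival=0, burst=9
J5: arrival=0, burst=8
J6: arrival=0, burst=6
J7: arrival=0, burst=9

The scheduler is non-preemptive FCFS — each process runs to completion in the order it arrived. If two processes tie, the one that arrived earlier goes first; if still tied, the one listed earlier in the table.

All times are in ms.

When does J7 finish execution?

63

Gantt: | J1 0-14 | J2 14-16 | J3 16-31 | J4 31-40 | J5 40-48 | J6 48-54 | J7 54-63 |
Completion: J1=14  J2=16  J3=31  J4=40  J5=48  J6=54  J7=63
Turnaround (C−A): J1=14  J2=16  J3=31  J4=40  J5=48  J6=54  J7=63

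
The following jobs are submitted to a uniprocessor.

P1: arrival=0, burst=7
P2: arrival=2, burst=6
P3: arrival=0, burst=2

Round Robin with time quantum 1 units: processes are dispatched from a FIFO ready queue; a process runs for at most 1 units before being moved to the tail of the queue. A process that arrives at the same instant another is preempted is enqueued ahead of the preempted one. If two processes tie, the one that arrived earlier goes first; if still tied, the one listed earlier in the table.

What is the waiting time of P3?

3

Gantt: | P1 0-1 | P3 1-2 | P1 2-3 | P2 3-4 | P3 4-5 | P1 5-6 | P2 6-7 | P1 7-8 | P2 8-9 | P1 9-10 | P2 10-11 | P1 11-12 | P2 12-13 | P1 13-14 | P2 14-15 |
Completion: P1=14  P2=15  P3=5
Turnaround (C−A): P1=14  P2=13  P3=5
Waiting(P3) = turnaround − burst = 5 − 2 = 3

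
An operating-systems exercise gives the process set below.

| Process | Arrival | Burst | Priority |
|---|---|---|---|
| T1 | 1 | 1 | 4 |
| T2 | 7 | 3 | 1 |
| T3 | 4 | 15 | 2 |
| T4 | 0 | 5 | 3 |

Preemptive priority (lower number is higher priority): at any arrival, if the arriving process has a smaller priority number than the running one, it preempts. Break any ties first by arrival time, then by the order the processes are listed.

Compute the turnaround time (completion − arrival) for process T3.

18

Schedule: | T4 0-4 | T3 4-7 | T2 7-10 | T3 10-22 | T4 22-23 | T1 23-24 |
Completion: T1=24  T2=10  T3=22  T4=23
Turnaround (C−A): T1=23  T2=3  T3=18  T4=23
Turnaround(T3) = completion − arrival = 22 − 4 = 18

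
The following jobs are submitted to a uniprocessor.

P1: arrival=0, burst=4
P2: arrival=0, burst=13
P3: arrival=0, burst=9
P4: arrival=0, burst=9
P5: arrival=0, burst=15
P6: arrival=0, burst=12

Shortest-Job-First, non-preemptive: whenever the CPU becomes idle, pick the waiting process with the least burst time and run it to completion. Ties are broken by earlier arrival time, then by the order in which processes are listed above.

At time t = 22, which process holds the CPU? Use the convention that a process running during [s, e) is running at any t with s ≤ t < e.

Schedule: | P1 0-4 | P3 4-13 | P4 13-22 | P6 22-34 | P2 34-47 | P5 47-62 |
Completion: P1=4  P2=47  P3=13  P4=22  P5=62  P6=34
Turnaround (C−A): P1=4  P2=47  P3=13  P4=22  P5=62  P6=34

P6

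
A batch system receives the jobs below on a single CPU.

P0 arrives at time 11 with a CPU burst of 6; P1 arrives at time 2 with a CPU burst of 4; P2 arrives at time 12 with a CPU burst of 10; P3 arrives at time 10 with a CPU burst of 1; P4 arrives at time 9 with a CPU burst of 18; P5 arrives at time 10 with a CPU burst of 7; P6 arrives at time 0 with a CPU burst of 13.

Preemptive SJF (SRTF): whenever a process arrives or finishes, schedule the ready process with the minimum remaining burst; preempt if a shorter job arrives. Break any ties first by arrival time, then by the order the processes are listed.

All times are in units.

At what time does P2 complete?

Gantt: | P6 0-2 | P1 2-6 | P6 6-10 | P3 10-11 | P0 11-17 | P6 17-24 | P5 24-31 | P2 31-41 | P4 41-59 |
Completion: P0=17  P1=6  P2=41  P3=11  P4=59  P5=31  P6=24
Turnaround (C−A): P0=6  P1=4  P2=29  P3=1  P4=50  P5=21  P6=24

41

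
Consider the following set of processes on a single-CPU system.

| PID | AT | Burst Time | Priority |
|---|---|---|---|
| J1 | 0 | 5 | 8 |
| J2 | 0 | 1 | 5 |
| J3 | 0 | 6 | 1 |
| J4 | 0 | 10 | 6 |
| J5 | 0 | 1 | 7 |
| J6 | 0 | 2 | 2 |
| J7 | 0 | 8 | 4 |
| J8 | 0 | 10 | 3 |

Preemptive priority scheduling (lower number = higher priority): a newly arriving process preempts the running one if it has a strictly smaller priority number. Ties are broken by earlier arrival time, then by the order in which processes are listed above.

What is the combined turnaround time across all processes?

203

Schedule: | J3 0-6 | J6 6-8 | J8 8-18 | J7 18-26 | J2 26-27 | J4 27-37 | J5 37-38 | J1 38-43 |
Completion: J1=43  J2=27  J3=6  J4=37  J5=38  J6=8  J7=26  J8=18
Turnaround = completion − arrival: J1=43, J2=27, J3=6, J4=37, J5=38, J6=8, J7=26, J8=18
Total turnaround = 43 + 27 + 6 + 37 + 38 + 8 + 26 + 18 = 203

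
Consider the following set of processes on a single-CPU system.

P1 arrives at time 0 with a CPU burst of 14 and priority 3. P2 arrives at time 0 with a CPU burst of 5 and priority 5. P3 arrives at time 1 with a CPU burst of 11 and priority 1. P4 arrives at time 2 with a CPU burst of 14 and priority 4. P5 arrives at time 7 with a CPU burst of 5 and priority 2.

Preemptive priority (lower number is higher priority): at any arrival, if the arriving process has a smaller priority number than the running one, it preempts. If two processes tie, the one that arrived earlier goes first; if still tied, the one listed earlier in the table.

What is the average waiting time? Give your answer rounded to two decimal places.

18.60

Schedule: | P1 0-1 | P3 1-12 | P5 12-17 | P1 17-30 | P4 30-44 | P2 44-49 |
Completion: P1=30  P2=49  P3=12  P4=44  P5=17
Turnaround (C−A): P1=30  P2=49  P3=11  P4=42  P5=10
Waiting times: P1=16, P2=44, P3=0, P4=28, P5=5
Average waiting = (16+44+0+28+5) / 5 = 93/5 = 18.60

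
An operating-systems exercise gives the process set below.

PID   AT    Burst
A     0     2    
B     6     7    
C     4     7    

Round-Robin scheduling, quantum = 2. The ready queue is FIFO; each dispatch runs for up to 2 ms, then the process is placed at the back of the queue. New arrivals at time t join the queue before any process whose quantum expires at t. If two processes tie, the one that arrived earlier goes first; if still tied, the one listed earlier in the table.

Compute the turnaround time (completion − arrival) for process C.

Schedule: | A 0-2 | idle 2-4 | C 4-6 | B 6-8 | C 8-10 | B 10-12 | C 12-14 | B 14-16 | C 16-17 | B 17-18 |
Completion: A=2  B=18  C=17
Turnaround (C−A): A=2  B=12  C=13
Turnaround(C) = completion − arrival = 17 − 4 = 13

13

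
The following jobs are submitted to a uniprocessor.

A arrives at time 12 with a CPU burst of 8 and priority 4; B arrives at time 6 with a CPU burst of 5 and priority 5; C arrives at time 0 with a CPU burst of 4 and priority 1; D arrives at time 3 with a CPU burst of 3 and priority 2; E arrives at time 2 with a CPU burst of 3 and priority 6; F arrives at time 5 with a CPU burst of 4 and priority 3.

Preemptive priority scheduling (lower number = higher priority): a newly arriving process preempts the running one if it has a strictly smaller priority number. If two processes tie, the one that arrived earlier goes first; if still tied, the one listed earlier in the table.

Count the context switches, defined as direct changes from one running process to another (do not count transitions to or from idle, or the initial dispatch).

Timeline: | C 0-4 | D 4-7 | F 7-11 | B 11-12 | A 12-20 | B 20-24 | E 24-27 |
Completion: A=20  B=24  C=4  D=7  E=27  F=11
Turnaround (C−A): A=8  B=18  C=4  D=4  E=25  F=6

6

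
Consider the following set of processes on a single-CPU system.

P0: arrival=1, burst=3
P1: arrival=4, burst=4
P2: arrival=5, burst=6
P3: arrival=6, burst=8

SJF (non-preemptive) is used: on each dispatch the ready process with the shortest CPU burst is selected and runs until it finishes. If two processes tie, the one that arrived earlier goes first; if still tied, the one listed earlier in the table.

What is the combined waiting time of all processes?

Gantt: | idle 0-1 | P0 1-4 | P1 4-8 | P2 8-14 | P3 14-22 |
Completion: P0=4  P1=8  P2=14  P3=22
Waiting = turnaround − burst: P0=0, P1=0, P2=3, P3=8
Total waiting = 0 + 0 + 3 + 8 = 11

11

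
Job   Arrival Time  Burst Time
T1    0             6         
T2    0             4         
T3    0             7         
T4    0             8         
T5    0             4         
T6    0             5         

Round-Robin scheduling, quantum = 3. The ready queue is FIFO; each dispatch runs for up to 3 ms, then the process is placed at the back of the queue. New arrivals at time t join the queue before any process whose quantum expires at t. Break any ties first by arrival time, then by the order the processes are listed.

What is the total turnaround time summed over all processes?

Gantt: | T1 0-3 | T2 3-6 | T3 6-9 | T4 9-12 | T5 12-15 | T6 15-18 | T1 18-21 | T2 21-22 | T3 22-25 | T4 25-28 | T5 28-29 | T6 29-31 | T3 31-32 | T4 32-34 |
Completion: T1=21  T2=22  T3=32  T4=34  T5=29  T6=31
Turnaround (C−A): T1=21  T2=22  T3=32  T4=34  T5=29  T6=31
Turnaround = completion − arrival: T1=21, T2=22, T3=32, T4=34, T5=29, T6=31
Total turnaround = 21 + 22 + 32 + 34 + 29 + 31 = 169

169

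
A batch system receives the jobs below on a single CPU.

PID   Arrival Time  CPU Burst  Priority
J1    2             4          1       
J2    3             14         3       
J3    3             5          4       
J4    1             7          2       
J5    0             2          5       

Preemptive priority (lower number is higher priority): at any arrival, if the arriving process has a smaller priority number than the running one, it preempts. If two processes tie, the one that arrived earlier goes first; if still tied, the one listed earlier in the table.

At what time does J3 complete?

Timeline: | J5 0-1 | J4 1-2 | J1 2-6 | J4 6-12 | J2 12-26 | J3 26-31 | J5 31-32 |
Completion: J1=6  J2=26  J3=31  J4=12  J5=32

31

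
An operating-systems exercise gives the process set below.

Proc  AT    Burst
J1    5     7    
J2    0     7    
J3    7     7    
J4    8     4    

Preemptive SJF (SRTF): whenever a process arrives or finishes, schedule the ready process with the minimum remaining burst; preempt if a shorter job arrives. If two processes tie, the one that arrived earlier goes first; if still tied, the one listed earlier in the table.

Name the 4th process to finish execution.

J3

Timeline: | J2 0-7 | J1 7-8 | J4 8-12 | J1 12-18 | J3 18-25 |
Completion: J1=18  J2=7  J3=25  J4=12
Finish order: J2 → J4 → J1 → J3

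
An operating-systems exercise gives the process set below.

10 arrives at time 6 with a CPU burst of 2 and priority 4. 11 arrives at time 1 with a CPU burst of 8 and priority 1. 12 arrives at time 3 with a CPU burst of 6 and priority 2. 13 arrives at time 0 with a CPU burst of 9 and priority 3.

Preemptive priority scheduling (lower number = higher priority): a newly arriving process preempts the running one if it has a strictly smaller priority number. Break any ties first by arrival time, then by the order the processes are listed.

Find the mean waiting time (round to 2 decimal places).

Schedule: | 13 0-1 | 11 1-9 | 12 9-15 | 13 15-23 | 10 23-25 |
Completion: 10=25  11=9  12=15  13=23
Waiting times: 10=17, 11=0, 12=6, 13=14
Average waiting = (17+0+6+14) / 4 = 37/4 = 9.25

9.25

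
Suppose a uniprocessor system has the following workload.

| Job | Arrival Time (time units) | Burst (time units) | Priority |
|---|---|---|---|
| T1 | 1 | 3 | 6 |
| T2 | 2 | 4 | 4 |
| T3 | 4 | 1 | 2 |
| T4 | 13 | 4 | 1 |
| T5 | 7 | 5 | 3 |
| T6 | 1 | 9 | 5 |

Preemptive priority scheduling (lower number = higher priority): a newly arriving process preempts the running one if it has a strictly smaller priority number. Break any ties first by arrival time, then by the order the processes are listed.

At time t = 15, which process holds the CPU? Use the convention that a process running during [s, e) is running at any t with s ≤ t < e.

T4

Schedule: | idle 0-1 | T6 1-2 | T2 2-4 | T3 4-5 | T2 5-7 | T5 7-12 | T6 12-13 | T4 13-17 | T6 17-24 | T1 24-27 |
Completion: T1=27  T2=7  T3=5  T4=17  T5=12  T6=24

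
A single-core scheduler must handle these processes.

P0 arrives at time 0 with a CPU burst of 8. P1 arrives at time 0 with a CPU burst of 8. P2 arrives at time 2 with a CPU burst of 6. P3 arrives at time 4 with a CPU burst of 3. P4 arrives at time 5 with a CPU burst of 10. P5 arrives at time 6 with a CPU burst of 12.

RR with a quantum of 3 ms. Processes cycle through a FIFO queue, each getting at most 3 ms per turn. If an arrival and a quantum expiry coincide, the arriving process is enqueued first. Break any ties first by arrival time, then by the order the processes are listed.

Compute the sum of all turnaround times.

182

Timeline: | P0 0-3 | P1 3-6 | P2 6-9 | P0 9-12 | P3 12-15 | P4 15-18 | P5 18-21 | P1 21-24 | P2 24-27 | P0 27-29 | P4 29-32 | P5 32-35 | P1 35-37 | P4 37-40 | P5 40-43 | P4 43-44 | P5 44-47 |
Completion: P0=29  P1=37  P2=27  P3=15  P4=44  P5=47
Turnaround (C−A): P0=29  P1=37  P2=25  P3=11  P4=39  P5=41
Turnaround = completion − arrival: P0=29, P1=37, P2=25, P3=11, P4=39, P5=41
Total turnaround = 29 + 37 + 25 + 11 + 39 + 41 = 182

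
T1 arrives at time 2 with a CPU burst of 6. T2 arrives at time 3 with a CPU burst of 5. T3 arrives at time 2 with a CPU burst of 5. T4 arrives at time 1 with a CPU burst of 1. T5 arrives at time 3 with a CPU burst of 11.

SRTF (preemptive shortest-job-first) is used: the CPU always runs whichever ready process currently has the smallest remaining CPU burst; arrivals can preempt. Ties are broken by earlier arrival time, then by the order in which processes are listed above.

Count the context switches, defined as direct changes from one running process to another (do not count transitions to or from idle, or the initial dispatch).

Gantt: | idle 0-1 | T4 1-2 | T3 2-7 | T2 7-12 | T1 12-18 | T5 18-29 |
Completion: T1=18  T2=12  T3=7  T4=2  T5=29
Turnaround (C−A): T1=16  T2=9  T3=5  T4=1  T5=26

4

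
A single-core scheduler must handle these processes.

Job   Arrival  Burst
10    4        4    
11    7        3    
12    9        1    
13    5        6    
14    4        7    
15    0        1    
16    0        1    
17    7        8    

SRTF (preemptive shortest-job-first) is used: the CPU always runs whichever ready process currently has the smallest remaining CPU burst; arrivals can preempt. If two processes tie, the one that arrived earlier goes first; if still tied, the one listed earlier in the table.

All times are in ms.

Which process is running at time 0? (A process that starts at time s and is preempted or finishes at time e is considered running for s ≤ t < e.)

Timeline: | 15 0-1 | 16 1-2 | idle 2-4 | 10 4-8 | 11 8-9 | 12 9-10 | 11 10-12 | 13 12-18 | 14 18-25 | 17 25-33 |
Completion: 10=8  11=12  12=10  13=18  14=25  15=1  16=2  17=33

15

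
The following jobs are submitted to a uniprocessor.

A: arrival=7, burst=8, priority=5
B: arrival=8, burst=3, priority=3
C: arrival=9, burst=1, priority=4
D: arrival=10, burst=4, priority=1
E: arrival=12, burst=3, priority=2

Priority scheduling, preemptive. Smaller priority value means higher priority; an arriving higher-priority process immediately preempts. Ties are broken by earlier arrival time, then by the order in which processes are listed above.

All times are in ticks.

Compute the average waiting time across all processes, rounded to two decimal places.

Timeline: | idle 0-7 | A 7-8 | B 8-10 | D 10-14 | E 14-17 | B 17-18 | C 18-19 | A 19-26 |
Completion: A=26  B=18  C=19  D=14  E=17
Waiting times: A=11, B=7, C=9, D=0, E=2
Average waiting = (11+7+9+0+2) / 5 = 29/5 = 5.80

5.80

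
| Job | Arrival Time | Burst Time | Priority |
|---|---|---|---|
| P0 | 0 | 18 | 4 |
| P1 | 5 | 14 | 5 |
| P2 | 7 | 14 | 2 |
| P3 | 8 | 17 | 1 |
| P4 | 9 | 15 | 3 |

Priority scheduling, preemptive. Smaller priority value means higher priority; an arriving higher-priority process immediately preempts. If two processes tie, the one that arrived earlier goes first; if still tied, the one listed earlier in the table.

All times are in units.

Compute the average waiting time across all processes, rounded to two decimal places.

30.20

Gantt: | P0 0-7 | P2 7-8 | P3 8-25 | P2 25-38 | P4 38-53 | P0 53-64 | P1 64-78 |
Completion: P0=64  P1=78  P2=38  P3=25  P4=53
Turnaround (C−A): P0=64  P1=73  P2=31  P3=17  P4=44
Waiting times: P0=46, P1=59, P2=17, P3=0, P4=29
Average waiting = (46+59+17+0+29) / 5 = 151/5 = 30.20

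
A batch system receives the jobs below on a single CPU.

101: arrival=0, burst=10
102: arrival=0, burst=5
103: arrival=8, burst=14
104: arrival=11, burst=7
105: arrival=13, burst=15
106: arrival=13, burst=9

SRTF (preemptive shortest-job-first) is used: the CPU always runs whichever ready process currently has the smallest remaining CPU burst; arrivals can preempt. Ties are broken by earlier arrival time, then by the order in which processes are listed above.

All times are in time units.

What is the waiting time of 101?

Timeline: | 102 0-5 | 101 5-15 | 104 15-22 | 106 22-31 | 103 31-45 | 105 45-60 |
Completion: 101=15  102=5  103=45  104=22  105=60  106=31
Waiting(101) = turnaround − burst = 15 − 10 = 5

5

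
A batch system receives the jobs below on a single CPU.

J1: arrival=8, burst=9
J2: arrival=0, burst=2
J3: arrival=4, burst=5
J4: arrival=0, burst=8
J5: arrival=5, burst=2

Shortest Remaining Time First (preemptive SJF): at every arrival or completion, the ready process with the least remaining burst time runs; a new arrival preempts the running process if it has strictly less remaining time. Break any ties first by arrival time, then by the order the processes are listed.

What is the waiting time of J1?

Timeline: | J2 0-2 | J4 2-4 | J3 4-5 | J5 5-7 | J3 7-11 | J4 11-17 | J1 17-26 |
Completion: J1=26  J2=2  J3=11  J4=17  J5=7
Turnaround (C−A): J1=18  J2=2  J3=7  J4=17  J5=2
Waiting(J1) = turnaround − burst = 18 − 9 = 9

9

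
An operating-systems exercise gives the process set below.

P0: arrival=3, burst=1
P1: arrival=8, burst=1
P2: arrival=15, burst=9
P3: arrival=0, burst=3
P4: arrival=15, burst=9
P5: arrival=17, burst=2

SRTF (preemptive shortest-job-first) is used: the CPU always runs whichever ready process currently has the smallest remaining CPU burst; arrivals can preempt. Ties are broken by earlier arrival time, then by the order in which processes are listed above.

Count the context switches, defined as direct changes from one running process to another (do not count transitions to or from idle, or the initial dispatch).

Schedule: | P3 0-3 | P0 3-4 | idle 4-8 | P1 8-9 | idle 9-15 | P2 15-17 | P5 17-19 | P2 19-26 | P4 26-35 |
Completion: P0=4  P1=9  P2=26  P3=3  P4=35  P5=19

4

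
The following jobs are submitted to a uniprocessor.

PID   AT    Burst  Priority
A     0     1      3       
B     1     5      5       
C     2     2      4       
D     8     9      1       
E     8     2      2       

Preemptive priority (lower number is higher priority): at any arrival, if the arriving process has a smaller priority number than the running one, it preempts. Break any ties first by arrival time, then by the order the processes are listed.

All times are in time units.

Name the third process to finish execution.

B

Gantt: | A 0-1 | B 1-2 | C 2-4 | B 4-8 | D 8-17 | E 17-19 |
Completion: A=1  B=8  C=4  D=17  E=19
Turnaround (C−A): A=1  B=7  C=2  D=9  E=11
Finish order: A → C → B → D → E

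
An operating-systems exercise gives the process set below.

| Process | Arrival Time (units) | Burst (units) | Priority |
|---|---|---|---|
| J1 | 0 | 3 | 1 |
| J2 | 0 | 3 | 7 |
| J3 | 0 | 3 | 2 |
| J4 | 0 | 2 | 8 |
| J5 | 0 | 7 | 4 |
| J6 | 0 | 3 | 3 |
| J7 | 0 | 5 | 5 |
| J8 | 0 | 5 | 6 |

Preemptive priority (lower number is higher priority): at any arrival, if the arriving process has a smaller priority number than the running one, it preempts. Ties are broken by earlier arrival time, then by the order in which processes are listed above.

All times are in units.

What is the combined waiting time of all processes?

Gantt: | J1 0-3 | J3 3-6 | J6 6-9 | J5 9-16 | J7 16-21 | J8 21-26 | J2 26-29 | J4 29-31 |
Completion: J1=3  J2=29  J3=6  J4=31  J5=16  J6=9  J7=21  J8=26
Waiting = turnaround − burst: J1=0, J2=26, J3=3, J4=29, J5=9, J6=6, J7=16, J8=21
Total waiting = 0 + 26 + 3 + 29 + 9 + 6 + 16 + 21 = 110

110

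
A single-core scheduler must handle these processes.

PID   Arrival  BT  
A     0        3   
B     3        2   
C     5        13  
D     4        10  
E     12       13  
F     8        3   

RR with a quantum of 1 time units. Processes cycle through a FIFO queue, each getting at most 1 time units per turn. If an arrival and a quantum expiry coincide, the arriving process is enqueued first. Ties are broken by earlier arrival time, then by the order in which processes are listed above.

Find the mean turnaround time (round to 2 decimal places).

18.67

Timeline: | A 0-3 | B 3-4 | D 4-5 | B 5-6 | C 6-7 | D 7-8 | C 8-9 | F 9-10 | D 10-11 | C 11-12 | F 12-13 | D 13-14 | E 14-15 | C 15-16 | F 16-17 | D 17-18 | E 18-19 | C 19-20 | D 20-21 | E 21-22 | C 22-23 | D 23-24 | E 24-25 | C 25-26 | D 26-27 | E 27-28 | C 28-29 | D 29-30 | E 30-31 | C 31-32 | D 32-33 | E 33-34 | C 34-35 | E 35-36 | C 36-37 | E 37-38 | C 38-39 | E 39-40 | C 40-41 | E 41-44 |
Completion: A=3  B=6  C=41  D=33  E=44  F=17
Turnaround (C−A): A=3  B=3  C=36  D=29  E=32  F=9
Turnaround times: A=3, B=3, C=36, D=29, E=32, F=9
Average turnaround = (3+3+36+29+32+9) / 6 = 112/6 = 18.67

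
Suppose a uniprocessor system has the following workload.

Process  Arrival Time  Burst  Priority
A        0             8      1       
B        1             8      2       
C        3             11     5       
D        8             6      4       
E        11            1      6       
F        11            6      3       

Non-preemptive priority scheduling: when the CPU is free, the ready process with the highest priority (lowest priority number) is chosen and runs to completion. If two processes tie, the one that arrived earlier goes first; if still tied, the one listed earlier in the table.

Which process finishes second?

B

Timeline: | A 0-8 | B 8-16 | F 16-22 | D 22-28 | C 28-39 | E 39-40 |
Completion: A=8  B=16  C=39  D=28  E=40  F=22
Turnaround (C−A): A=8  B=15  C=36  D=20  E=29  F=11
Finish order: A → B → F → D → C → E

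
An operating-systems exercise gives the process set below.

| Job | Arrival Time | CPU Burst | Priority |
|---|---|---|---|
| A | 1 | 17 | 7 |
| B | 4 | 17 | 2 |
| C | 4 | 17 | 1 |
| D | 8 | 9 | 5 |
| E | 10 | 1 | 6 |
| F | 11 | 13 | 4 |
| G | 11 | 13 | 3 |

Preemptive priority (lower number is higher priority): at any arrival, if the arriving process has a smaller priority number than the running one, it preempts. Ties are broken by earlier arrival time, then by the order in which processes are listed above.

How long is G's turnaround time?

Gantt: | idle 0-1 | A 1-4 | C 4-21 | B 21-38 | G 38-51 | F 51-64 | D 64-73 | E 73-74 | A 74-88 |
Completion: A=88  B=38  C=21  D=73  E=74  F=64  G=51
Turnaround (C−A): A=87  B=34  C=17  D=65  E=64  F=53  G=40
Turnaround(G) = completion − arrival = 51 − 11 = 40

40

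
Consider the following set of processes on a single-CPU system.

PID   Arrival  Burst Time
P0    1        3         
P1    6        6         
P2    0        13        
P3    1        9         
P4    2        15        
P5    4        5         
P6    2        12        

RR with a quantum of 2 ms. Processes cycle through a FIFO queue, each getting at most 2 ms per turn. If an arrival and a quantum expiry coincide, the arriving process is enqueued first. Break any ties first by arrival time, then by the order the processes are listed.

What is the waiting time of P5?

29

Gantt: | P2 0-2 | P0 2-4 | P3 4-6 | P4 6-8 | P6 8-10 | P2 10-12 | P5 12-14 | P0 14-15 | P1 15-17 | P3 17-19 | P4 19-21 | P6 21-23 | P2 23-25 | P5 25-27 | P1 27-29 | P3 29-31 | P4 31-33 | P6 33-35 | P2 35-37 | P5 37-38 | P1 38-40 | P3 40-42 | P4 42-44 | P6 44-46 | P2 46-48 | P3 48-49 | P4 49-51 | P6 51-53 | P2 53-55 | P4 55-57 | P6 57-59 | P2 59-60 | P4 60-63 |
Completion: P0=15  P1=40  P2=60  P3=49  P4=63  P5=38  P6=59
Turnaround (C−A): P0=14  P1=34  P2=60  P3=48  P4=61  P5=34  P6=57
Waiting(P5) = turnaround − burst = 34 − 5 = 29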